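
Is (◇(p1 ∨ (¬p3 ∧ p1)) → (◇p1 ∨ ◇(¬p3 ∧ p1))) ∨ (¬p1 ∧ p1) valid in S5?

Yes, valid

Tableau for the negation ¬((◇(p1 ∨ (¬p3 ∧ p1)) → (◇p1 ∨ ◇(¬p3 ∧ p1))) ∨ (¬p1 ∧ p1)):
1. ¬((◇(p1 ∨ (¬p3 ∧ p1)) → (◇p1 ∨ ◇(¬p3 ∧ p1))) ∨ (¬p1 ∧ p1)), 0
2. ¬(◇(p1 ∨ (¬p3 ∧ p1)) → (◇p1 ∨ ◇(¬p3 ∧ p1))), 0
3. ¬(¬p1 ∧ p1), 0
4. ◇(p1 ∨ (¬p3 ∧ p1)), 0
5. ¬(◇p1 ∨ ◇(¬p3 ∧ p1)), 0
6. ¬◇p1, 0
7. ¬◇(¬p3 ∧ p1), 0
8. ¬p1, 0
9. ¬(¬p3 ∧ p1), 0
10. p1 ∨ (¬p3 ∧ p1), 1
11. ¬p1, 1
12. ¬(¬p3 ∧ p1), 1
13. ¬p3 ∧ p1, 1
14. ¬p3, 1
15. p1, 1
Accessibility: 0R0, 0R1, 1R0, 1R1
Branch closes: p1 and ¬p1 both at 1.
All branches of the negation close; one closing branch shown above.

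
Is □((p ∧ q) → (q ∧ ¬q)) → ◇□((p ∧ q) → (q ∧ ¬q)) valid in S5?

Tableau for the negation ¬(□((p ∧ q) → (q ∧ ¬q)) → ◇□((p ∧ q) → (q ∧ ¬q))):
1. ¬(□((p ∧ q) → (q ∧ ¬q)) → ◇□((p ∧ q) → (q ∧ ¬q))), 0
2. □((p ∧ q) → (q ∧ ¬q)), 0
3. ¬◇□((p ∧ q) → (q ∧ ¬q)), 0
4. (p ∧ q) → (q ∧ ¬q), 0
5. ¬□((p ∧ q) → (q ∧ ¬q)), 0
6. ¬(p ∧ q), 0
7. ¬q, 0
8. ¬((p ∧ q) → (q ∧ ¬q)), 1
9. p ∧ q, 1
10. ¬(q ∧ ¬q), 1
11. p, 1
12. q, 1
13. (p ∧ q) → (q ∧ ¬q), 1
14. ¬□((p ∧ q) → (q ∧ ¬q)), 1
15. q ∧ ¬q, 1
16. ¬q, 1
Accessibility: 0R0, 0R1, 1R0, 1R1
Branch closes: q and ¬q both at 1.
All branches of the negation close; one closing branch shown above.

Yes, valid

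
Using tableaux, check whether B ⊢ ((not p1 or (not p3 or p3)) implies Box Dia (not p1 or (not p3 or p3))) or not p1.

Yes, valid

Tableau for the negation not (((not p1 or (not p3 or p3)) implies Box Dia (not p1 or (not p3 or p3))) or not p1):
1. not (((not p1 or (not p3 or p3)) implies Box Dia (not p1 or (not p3 or p3))) or not p1), w0
2. not ((not p1 or (not p3 or p3)) implies Box Dia (not p1 or (not p3 or p3))), w0
3. p1, w0
4. not p1 or (not p3 or p3), w0
5. not Box Dia (not p1 or (not p3 or p3)), w0
6. not p3 or p3, w0
7. p3, w0
8. not Dia (not p1 or (not p3 or p3)), w1
9. not (not p1 or (not p3 or p3)), w0
10. not (not p3 or p3), w0
11. not p3, w0
Accessibility: w0Rw0, w0Rw1, w1Rw0, w1Rw1
Branch closes: p3 and not p3 both at w0.
Every branch of the negation's tableau closes; the branch above is one of them.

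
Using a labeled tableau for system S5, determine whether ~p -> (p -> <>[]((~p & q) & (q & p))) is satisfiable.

Satisfiable

1. ~p -> (p -> <>[]((~p & q) & (q & p))), 0
2. p -> <>[]((~p & q) & (q & p)), 0
3. ~p, 0
Accessibility: 0R0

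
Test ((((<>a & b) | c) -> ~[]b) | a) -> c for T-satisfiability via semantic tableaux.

1. ((((<>a & b) | c) -> ~[]b) | a) -> c, 0
2. c, 0
Accessibility: 0R0

Yes, satisfiable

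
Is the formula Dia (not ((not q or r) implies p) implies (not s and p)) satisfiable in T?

1. Dia (not ((not q or r) implies p) implies (not s and p)), 0
2. not ((not q or r) implies p) implies (not s and p), 1
3. not s and p, 1
4. not s, 1
5. p, 1
Accessibility: 0R0, 0R1, 1R1

Satisfiable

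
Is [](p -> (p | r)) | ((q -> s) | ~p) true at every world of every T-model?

Tableau for the negation ~([](p -> (p | r)) | ((q -> s) | ~p)):
1. ~([](p -> (p | r)) | ((q -> s) | ~p)), u
2. ~[](p -> (p | r)), u
3. ~((q -> s) | ~p), u
4. ~(q -> s), u
5. p, u
6. q, u
7. ~s, u
8. ~(p -> (p | r)), v
9. p, v
10. ~(p | r), v
11. ~p, v
12. ~r, v
Accessibility: uRu, uRv, vRv
Branch closes: p and ~p both at v.
Every branch of the negation's tableau closes; the branch above is one of them.

Valid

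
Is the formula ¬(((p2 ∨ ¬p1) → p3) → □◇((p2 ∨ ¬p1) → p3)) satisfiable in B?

Unsatisfiable

1. ¬(((p2 ∨ ¬p1) → p3) → □◇((p2 ∨ ¬p1) → p3)), 0
2. (p2 ∨ ¬p1) → p3, 0
3. ¬□◇((p2 ∨ ¬p1) → p3), 0
4. ¬(p2 ∨ ¬p1), 0
5. ¬p2, 0
6. p1, 0
7. ¬◇((p2 ∨ ¬p1) → p3), 1
8. ¬((p2 ∨ ¬p1) → p3), 0
9. p2 ∨ ¬p1, 0
10. ¬p3, 0
11. ¬((p2 ∨ ¬p1) → p3), 1
12. p2 ∨ ¬p1, 1
13. ¬p3, 1
14. ¬p1, 0
Accessibility: 0R0, 0R1, 1R0, 1R1
Branch closes: p1 and ¬p1 both at 0.
All branches of the tableau close; one closing branch shown above.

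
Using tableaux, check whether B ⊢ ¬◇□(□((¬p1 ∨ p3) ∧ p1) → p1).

Invalid (countermodel exists)

Tableau for the negation ◇□(□((¬p1 ∨ p3) ∧ p1) → p1):
1. ◇□(□((¬p1 ∨ p3) ∧ p1) → p1), w0
2. □(□((¬p1 ∨ p3) ∧ p1) → p1), w1   [◇-rule on 1: fresh world w1, w0Rw1]
3. □((¬p1 ∨ p3) ∧ p1) → p1, w0   [□-rule on 2 via w1Rw0]
4. □((¬p1 ∨ p3) ∧ p1) → p1, w1   [□-rule on 2 via w1Rw1]
5. p1, w0   [→-rule on 3 (branches; this branch)]
6. p1, w1   [→-rule on 4 (branches; this branch)]
Accessibility: w0Rw0, w0Rw1, w1Rw0, w1Rw1
The negation has an open branch (countermodel exists).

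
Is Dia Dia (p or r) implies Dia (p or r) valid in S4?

Yes, valid

Tableau for the negation not (Dia Dia (p or r) implies Dia (p or r)):
1. not (Dia Dia (p or r) implies Dia (p or r)), w0
2. Dia Dia (p or r), w0
3. not Dia (p or r), w0
4. not (p or r), w0
5. not p, w0
6. not r, w0
7. Dia (p or r), w1
8. not (p or r), w1
9. not p, w1
10. not r, w1
11. p or r, w2
12. not (p or r), w2
13. not p, w2
14. not r, w2
15. r, w2
Accessibility: w0Rw0, w0Rw1, w0Rw2, w1Rw1, w1Rw2, w2Rw2
Branch closes: r and not r both at w2.
Every branch of the negation's tableau closes; the branch above is one of them.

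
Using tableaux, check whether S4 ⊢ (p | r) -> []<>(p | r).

Tableau for the negation ~((p | r) -> []<>(p | r)):
1. ~((p | r) -> []<>(p | r)), w0
2. p | r, w0
3. ~[]<>(p | r), w0
4. r, w0
5. ~<>(p | r), w1
6. ~(p | r), w1
7. ~p, w1
8. ~r, w1
Accessibility: w0Rw0, w0Rw1, w1Rw1
The negation has an open branch (countermodel exists).

No, not valid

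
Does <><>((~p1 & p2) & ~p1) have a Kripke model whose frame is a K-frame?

1. <><>((~p1 & p2) & ~p1), 0
2. <>((~p1 & p2) & ~p1), 1   [<>-rule on 1: fresh world 1, 0R1]
3. (~p1 & p2) & ~p1, 2   [<>-rule on 2: fresh world 2, 1R2]
4. ~p1 & p2, 2   [&-rule on 3]
5. ~p1, 2   [&-rule on 3]
6. p2, 2   [&-rule on 4]
Accessibility: 0R1, 1R2

Yes, satisfiable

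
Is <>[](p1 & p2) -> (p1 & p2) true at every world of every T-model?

Tableau for the negation ~(<>[](p1 & p2) -> (p1 & p2)):
1. ~(<>[](p1 & p2) -> (p1 & p2)), u
2. <>[](p1 & p2), u
3. ~(p1 & p2), u
4. ~p2, u
5. [](p1 & p2), v
6. p1 & p2, v
7. p1, v
8. p2, v
Accessibility: uRu, uRv, vRv
The negation has an open branch (countermodel exists).

Not valid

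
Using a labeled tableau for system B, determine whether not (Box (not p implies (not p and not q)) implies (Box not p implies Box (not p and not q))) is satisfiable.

1. not (Box (not p implies (not p and not q)) implies (Box not p implies Box (not p and not q))), 0
2. Box (not p implies (not p and not q)), 0
3. not (Box not p implies Box (not p and not q)), 0
4. Box not p, 0
5. not Box (not p and not q), 0
6. not p implies (not p and not q), 0
7. not p, 0
8. not p and not q, 0
9. not q, 0
10. not (not p and not q), 1
11. not p implies (not p and not q), 1
12. not p, 1
13. q, 1
14. not p and not q, 1
15. not q, 1
Accessibility: 0R0, 0R1, 1R0, 1R1
Branch closes: q and not q both at 1.
All branches of the tableau close; one closing branch shown above.

Unsatisfiable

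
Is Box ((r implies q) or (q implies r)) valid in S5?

Valid in S5

Tableau for the negation not Box ((r implies q) or (q implies r)):
1. not Box ((r implies q) or (q implies r)), 0
2. not ((r implies q) or (q implies r)), 1
3. not (r implies q), 1
4. not (q implies r), 1
5. r, 1
6. not q, 1
7. q, 1
8. not r, 1
Accessibility: 0R0, 0R1, 1R0, 1R1
Branch closes: q and not q both at 1.
All branches of the negation close; one closing branch shown above.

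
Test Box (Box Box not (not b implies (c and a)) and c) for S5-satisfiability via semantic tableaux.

1. Box (Box Box not (not b implies (c and a)) and c), u
2. Box Box not (not b implies (c and a)) and c, u
3. Box Box not (not b implies (c and a)), u
4. c, u
5. Box not (not b implies (c and a)), u
6. not (not b implies (c and a)), u
7. not b, u
8. not (c and a), u
9. not a, u
Accessibility: uRu

Satisfiable (open branch found)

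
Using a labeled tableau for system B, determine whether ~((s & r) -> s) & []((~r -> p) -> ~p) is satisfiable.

1. ~((s & r) -> s) & []((~r -> p) -> ~p), w0
2. ~((s & r) -> s), w0   [&-rule on 1]
3. []((~r -> p) -> ~p), w0   [&-rule on 1]
4. s & r, w0   [~->-rule on 2]
5. ~s, w0   [~->-rule on 2]
6. s, w0   [&-rule on 4]
7. r, w0   [&-rule on 4]
Accessibility: w0Rw0
Branch closes: s and ~s both at w0.
(One branch shown.) All branches close.

Unsatisfiable (every branch closes)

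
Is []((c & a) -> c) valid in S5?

Yes, valid

Tableau for the negation ~[]((c & a) -> c):
1. ~[]((c & a) -> c), w0
2. ~((c & a) -> c), w1
3. c & a, w1
4. ~c, w1
5. c, w1
6. a, w1
Accessibility: w0Rw0, w0Rw1, w1Rw0, w1Rw1
Branch closes: c and ~c both at w1.
Every branch of the negation's tableau closes; the branch above is one of them.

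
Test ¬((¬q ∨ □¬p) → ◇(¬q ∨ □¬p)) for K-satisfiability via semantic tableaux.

1. ¬((¬q ∨ □¬p) → ◇(¬q ∨ □¬p)), w0
2. ¬q ∨ □¬p, w0
3. ¬◇(¬q ∨ □¬p), w0
4. □¬p, w0

Satisfiable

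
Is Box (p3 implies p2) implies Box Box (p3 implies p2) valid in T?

Tableau for the negation not (Box (p3 implies p2) implies Box Box (p3 implies p2)):
1. not (Box (p3 implies p2) implies Box Box (p3 implies p2)), 0
2. Box (p3 implies p2), 0   [neg-implies-rule on 1]
3. not Box Box (p3 implies p2), 0   [neg-implies-rule on 1]
4. p3 implies p2, 0   [Box-rule on 2 via 0R0]
5. p2, 0   [implies-rule on 4 (branches; this branch)]
6. not Box (p3 implies p2), 1   [neg-Box-rule on 3: fresh world 1, 0R1]
7. p3 implies p2, 1   [Box-rule on 2 via 0R1]
8. p2, 1   [implies-rule on 7 (branches; this branch)]
9. not (p3 implies p2), 2   [neg-Box-rule on 6: fresh world 2, 1R2]
10. p3, 2   [neg-implies-rule on 9]
11. not p2, 2   [neg-implies-rule on 9]
Accessibility: 0R0, 0R1, 1R1, 1R2, 2R2
The negation has an open branch (countermodel exists).

Not valid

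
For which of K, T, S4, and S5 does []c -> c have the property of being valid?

K-tableau for the negation ~([]c -> c):
1. ~([]c -> c), 0
2. []c, 0
3. ~c, 0
Complete open branch: countermodel on a K-frame, so not valid in K.
T-tableau for the negation ~([]c -> c):
1. ~([]c -> c), 0
2. []c, 0
3. ~c, 0
4. c, 0
Accessibility: 0R0
Branch closes: c and ~c both at 0.
Every branch closes (one shown): valid in T, hence also in S4, S5 (every theorem of T is a theorem of S4 and S5).

T, S4, S5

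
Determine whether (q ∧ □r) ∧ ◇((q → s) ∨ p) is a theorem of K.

No, not valid

Tableau for the negation ¬((q ∧ □r) ∧ ◇((q → s) ∨ p)):
1. ¬((q ∧ □r) ∧ ◇((q → s) ∨ p)), 0
2. ¬◇((q → s) ∨ p), 0
The negation has an open branch (countermodel exists).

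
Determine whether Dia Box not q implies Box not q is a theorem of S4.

Tableau for the negation not (Dia Box not q implies Box not q):
1. not (Dia Box not q implies Box not q), w0
2. Dia Box not q, w0
3. not Box not q, w0
4. Box not q, w1
5. not q, w1
6. q, w2
Accessibility: w0Rw0, w0Rw1, w0Rw2, w1Rw1, w2Rw2
The negation has an open branch (countermodel exists).

Invalid (countermodel exists)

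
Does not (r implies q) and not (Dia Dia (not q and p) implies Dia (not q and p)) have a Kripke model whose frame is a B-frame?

Satisfiable

1. not (r implies q) and not (Dia Dia (not q and p) implies Dia (not q and p)), w0
2. not (r implies q), w0   [and-rule on 1]
3. not (Dia Dia (not q and p) implies Dia (not q and p)), w0   [and-rule on 1]
4. r, w0   [neg-implies-rule on 2]
5. not q, w0   [neg-implies-rule on 2]
6. Dia Dia (not q and p), w0   [neg-implies-rule on 3]
7. not Dia (not q and p), w0   [neg-implies-rule on 3]
8. not (not q and p), w0   [neg-Dia-rule on 7 via w0Rw0]
9. not p, w0   [neg-and-rule on 8 (branches; this branch)]
10. Dia (not q and p), w1   [Dia-rule on 6: fresh world w1, w0Rw1]
11. not (not q and p), w1   [neg-Dia-rule on 7 via w0Rw1]
12. not p, w1   [neg-and-rule on 11 (branches; this branch)]
13. not q and p, w2   [Dia-rule on 10: fresh world w2, w1Rw2]
14. not q, w2   [and-rule on 13]
15. p, w2   [and-rule on 13]
Accessibility: w0Rw0, w0Rw1, w1Rw0, w1Rw1, w1Rw2, w2Rw1, w2Rw2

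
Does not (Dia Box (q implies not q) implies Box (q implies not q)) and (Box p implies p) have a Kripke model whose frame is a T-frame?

1. not (Dia Box (q implies not q) implies Box (q implies not q)) and (Box p implies p), u
2. not (Dia Box (q implies not q) implies Box (q implies not q)), u
3. Box p implies p, u
4. Dia Box (q implies not q), u
5. not Box (q implies not q), u
6. p, u
7. Box (q implies not q), v
8. q implies not q, v
9. not q, v
10. not (q implies not q), w
11. q, w
Accessibility: uRu, uRv, uRw, vRv, wRw

Satisfiable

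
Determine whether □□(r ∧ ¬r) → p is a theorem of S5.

Yes, valid

Tableau for the negation ¬(□□(r ∧ ¬r) → p):
1. ¬(□□(r ∧ ¬r) → p), w0
2. □□(r ∧ ¬r), w0   [¬→-rule on 1]
3. ¬p, w0   [¬→-rule on 1]
4. □(r ∧ ¬r), w0   [□-rule on 2 via w0Rw0]
5. r ∧ ¬r, w0   [□-rule on 4 via w0Rw0]
6. r, w0   [∧-rule on 5]
7. ¬r, w0   [∧-rule on 5]
Accessibility: w0Rw0
Branch closes: r and ¬r both at w0.
All branches of the negation close; one closing branch shown above.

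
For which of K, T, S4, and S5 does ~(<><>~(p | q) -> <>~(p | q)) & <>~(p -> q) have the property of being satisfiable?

T-tableau for the formula:
1. ~(<><>~(p | q) -> <>~(p | q)) & <>~(p -> q), u
2. ~(<><>~(p | q) -> <>~(p | q)), u   [&-rule on 1]
3. <>~(p -> q), u   [&-rule on 1]
4. <><>~(p | q), u   [~->-rule on 2]
5. ~<>~(p | q), u   [~->-rule on 2]
6. p | q, u   [~<>-rule on 5 via uRu]
7. q, u   [|-rule on 6 (branches; this branch)]
8. ~(p -> q), v   [<>-rule on 3: fresh world v, uRv]
9. p, v   [~->-rule on 8]
10. ~q, v   [~->-rule on 8]
11. p | q, v   [~<>-rule on 5 via uRv]
12. <>~(p | q), w   [<>-rule on 4: fresh world w, uRw]
13. p | q, w   [~<>-rule on 5 via uRw]
14. q, w   [|-rule on 13 (branches; this branch)]
15. ~(p | q), x   [<>-rule on 12: fresh world x, wRx]
16. ~p, x   [~|-rule on 15]
17. ~q, x   [~|-rule on 15]
Accessibility: uRu, uRv, uRw, vRv, wRw, wRx, xRx
Complete open branch: satisfiable in T, hence also in K (this T-model is also a K-model).
S4-tableau for the formula:
1. ~(<><>~(p | q) -> <>~(p | q)) & <>~(p -> q), u
2. ~(<><>~(p | q) -> <>~(p | q)), u   [&-rule on 1]
3. <>~(p -> q), u   [&-rule on 1]
4. <><>~(p | q), u   [~->-rule on 2]
5. ~<>~(p | q), u   [~->-rule on 2]
6. p | q, u   [~<>-rule on 5 via uRu]
7. q, u   [|-rule on 6 (branches; this branch)]
8. ~(p -> q), v   [<>-rule on 3: fresh world v, uRv]
9. p, v   [~->-rule on 8]
10. ~q, v   [~->-rule on 8]
11. p | q, v   [~<>-rule on 5 via uRv]
12. <>~(p | q), w   [<>-rule on 4: fresh world w, uRw]
13. p | q, w   [~<>-rule on 5 via uRw]
14. q, w   [|-rule on 13 (branches; this branch)]
15. ~(p | q), x   [<>-rule on 12: fresh world x, wRx]
16. ~p, x   [~|-rule on 15]
17. ~q, x   [~|-rule on 15]
18. p | q, x   [~<>-rule on 5 via uRx]
19. q, x   [|-rule on 18 (branches; this branch)]
Accessibility: uRu, uRv, uRw, uRx, vRv, wRw, wRx, xRx
Branch closes: q and ~q both at x.
Every branch closes (one shown): unsatisfiable in S4, hence also in S5 (every S5-frame is an S4-frame).

K, T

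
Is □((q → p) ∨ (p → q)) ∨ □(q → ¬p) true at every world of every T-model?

Tableau for the negation ¬(□((q → p) ∨ (p → q)) ∨ □(q → ¬p)):
1. ¬(□((q → p) ∨ (p → q)) ∨ □(q → ¬p)), w0
2. ¬□((q → p) ∨ (p → q)), w0
3. ¬□(q → ¬p), w0
4. ¬((q → p) ∨ (p → q)), w1
5. ¬(q → p), w1
6. ¬(p → q), w1
7. q, w1
8. ¬p, w1
9. p, w1
10. ¬q, w1
Accessibility: w0Rw0, w0Rw1, w1Rw1
Branch closes: p and ¬p both at w1.
All branches of the negation close; one closing branch shown above.

Yes, valid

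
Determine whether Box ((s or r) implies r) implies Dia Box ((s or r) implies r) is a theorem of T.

Valid in T

Tableau for the negation not (Box ((s or r) implies r) implies Dia Box ((s or r) implies r)):
1. not (Box ((s or r) implies r) implies Dia Box ((s or r) implies r)), u
2. Box ((s or r) implies r), u   [neg-implies-rule on 1]
3. not Dia Box ((s or r) implies r), u   [neg-implies-rule on 1]
4. (s or r) implies r, u   [Box-rule on 2 via uRu]
5. not Box ((s or r) implies r), u   [neg-Dia-rule on 3 via uRu]
6. not (s or r), u   [implies-rule on 4 (branches; this branch)]
7. not s, u   [neg-or-rule on 6]
8. not r, u   [neg-or-rule on 6]
9. not ((s or r) implies r), v   [neg-Box-rule on 5: fresh world v, uRv]
10. s or r, v   [neg-implies-rule on 9]
11. not r, v   [neg-implies-rule on 9]
12. (s or r) implies r, v   [Box-rule on 2 via uRv]
13. not Box ((s or r) implies r), v   [neg-Dia-rule on 3 via uRv]
14. s, v   [or-rule on 10 (branches; this branch)]
15. not (s or r), v   [implies-rule on 12 (branches; this branch)]
16. not s, v   [neg-or-rule on 15]
Accessibility: uRu, uRv, vRv
Branch closes: s and not s both at v.
All branches of the negation close; one closing branch shown above.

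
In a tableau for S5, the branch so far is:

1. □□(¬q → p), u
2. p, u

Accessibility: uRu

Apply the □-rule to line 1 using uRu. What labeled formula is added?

□(¬q → p), u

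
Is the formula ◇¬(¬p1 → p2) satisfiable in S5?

1. ◇¬(¬p1 → p2), 0
2. ¬(¬p1 → p2), 1
3. ¬p1, 1
4. ¬p2, 1
Accessibility: 0R0, 0R1, 1R0, 1R1

Satisfiable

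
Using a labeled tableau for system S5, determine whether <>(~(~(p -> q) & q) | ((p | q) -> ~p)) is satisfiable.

Satisfiable (open branch found)

1. <>(~(~(p -> q) & q) | ((p | q) -> ~p)), w0
2. ~(~(p -> q) & q) | ((p | q) -> ~p), w1   [<>-rule on 1: fresh world w1, w0Rw1]
3. (p | q) -> ~p, w1   [|-rule on 2 (branches; this branch)]
4. ~p, w1   [->-rule on 3 (branches; this branch)]
Accessibility: w0Rw0, w0Rw1, w1Rw0, w1Rw1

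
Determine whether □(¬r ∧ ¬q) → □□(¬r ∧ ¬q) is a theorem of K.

Invalid (countermodel exists)

Tableau for the negation ¬(□(¬r ∧ ¬q) → □□(¬r ∧ ¬q)):
1. ¬(□(¬r ∧ ¬q) → □□(¬r ∧ ¬q)), 0
2. □(¬r ∧ ¬q), 0
3. ¬□□(¬r ∧ ¬q), 0
4. ¬□(¬r ∧ ¬q), 1
5. ¬r ∧ ¬q, 1
6. ¬r, 1
7. ¬q, 1
8. ¬(¬r ∧ ¬q), 2
9. q, 2
Accessibility: 0R1, 1R2
The negation has an open branch (countermodel exists).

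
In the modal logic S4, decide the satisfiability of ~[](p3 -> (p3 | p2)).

Unsatisfiable

1. ~[](p3 -> (p3 | p2)), 0
2. ~(p3 -> (p3 | p2)), 1   [~[]-rule on 1: fresh world 1, 0R1]
3. p3, 1   [~->-rule on 2]
4. ~(p3 | p2), 1   [~->-rule on 2]
5. ~p3, 1   [~|-rule on 4]
6. ~p2, 1   [~|-rule on 4]
Accessibility: 0R0, 0R1, 1R1
Branch closes: p3 and ~p3 both at 1.
Every branch closes; the branch above is one of them.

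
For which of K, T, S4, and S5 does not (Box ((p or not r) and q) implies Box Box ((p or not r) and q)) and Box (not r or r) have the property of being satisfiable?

T-tableau for the formula:
1. not (Box ((p or not r) and q) implies Box Box ((p or not r) and q)) and Box (not r or r), 0
2. not (Box ((p or not r) and q) implies Box Box ((p or not r) and q)), 0   [and-rule on 1]
3. Box (not r or r), 0   [and-rule on 1]
4. Box ((p or not r) and q), 0   [neg-implies-rule on 2]
5. not Box Box ((p or not r) and q), 0   [neg-implies-rule on 2]
6. not r or r, 0   [Box-rule on 3 via 0R0]
7. (p or not r) and q, 0   [Box-rule on 4 via 0R0]
8. p or not r, 0   [and-rule on 7]
9. q, 0   [and-rule on 7]
10. r, 0   [or-rule on 6 (branches; this branch)]
11. p, 0   [or-rule on 8 (branches; this branch)]
12. not Box ((p or not r) and q), 1   [neg-Box-rule on 5: fresh world 1, 0R1]
13. not r or r, 1   [Box-rule on 3 via 0R1]
14. (p or not r) and q, 1   [Box-rule on 4 via 0R1]
15. p or not r, 1   [and-rule on 14]
16. q, 1   [and-rule on 14]
17. r, 1   [or-rule on 13 (branches; this branch)]
18. p, 1   [or-rule on 15 (branches; this branch)]
19. not ((p or not r) and q), 2   [neg-Box-rule on 12: fresh world 2, 1R2]
20. not q, 2   [neg-and-rule on 19 (branches; this branch)]
Accessibility: 0R0, 0R1, 1R1, 1R2, 2R2
Complete open branch: satisfiable in T, hence also in K (this T-model is also a K-model).
S4-tableau for the formula:
1. not (Box ((p or not r) and q) implies Box Box ((p or not r) and q)) and Box (not r or r), 0
2. not (Box ((p or not r) and q) implies Box Box ((p or not r) and q)), 0   [and-rule on 1]
3. Box (not r or r), 0   [and-rule on 1]
4. Box ((p or not r) and q), 0   [neg-implies-rule on 2]
5. not Box Box ((p or not r) and q), 0   [neg-implies-rule on 2]
6. not r or r, 0   [Box-rule on 3 via 0R0]
7. (p or not r) and q, 0   [Box-rule on 4 via 0R0]
8. p or not r, 0   [and-rule on 7]
9. q, 0   [and-rule on 7]
10. r, 0   [or-rule on 6 (branches; this branch)]
11. p, 0   [or-rule on 8 (branches; this branch)]
12. not Box ((p or not r) and q), 1   [neg-Box-rule on 5: fresh world 1, 0R1]
13. not r or r, 1   [Box-rule on 3 via 0R1]
14. (p or not r) and q, 1   [Box-rule on 4 via 0R1]
15. p or not r, 1   [and-rule on 14]
16. q, 1   [and-rule on 14]
17. r, 1   [or-rule on 13 (branches; this branch)]
18. p, 1   [or-rule on 15 (branches; this branch)]
19. not ((p or not r) and q), 2   [neg-Box-rule on 12: fresh world 2, 1R2]
20. not r or r, 2   [Box-rule on 3 via 0R2]
21. (p or not r) and q, 2   [Box-rule on 4 via 0R2]
22. p or not r, 2   [and-rule on 21]
23. q, 2   [and-rule on 21]
24. not (p or not r), 2   [neg-and-rule on 19 (branches; this branch)]
25. not p, 2   [neg-or-rule on 24]
26. r, 2   [neg-or-rule on 24]
27. not r, 2   [or-rule on 22 (branches; this branch)]
Accessibility: 0R0, 0R1, 0R2, 1R1, 1R2, 2R2
Branch closes: r and not r both at 2.
Every branch closes (one shown): unsatisfiable in S4, hence also in S5 (every S5-frame is an S4-frame).

K, T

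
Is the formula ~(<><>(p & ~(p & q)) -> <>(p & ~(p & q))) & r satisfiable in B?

1. ~(<><>(p & ~(p & q)) -> <>(p & ~(p & q))) & r, w0
2. ~(<><>(p & ~(p & q)) -> <>(p & ~(p & q))), w0
3. r, w0
4. <><>(p & ~(p & q)), w0
5. ~<>(p & ~(p & q)), w0
6. ~(p & ~(p & q)), w0
7. p & q, w0
8. p, w0
9. q, w0
10. <>(p & ~(p & q)), w1
11. ~(p & ~(p & q)), w1
12. p & q, w1
13. p, w1
14. q, w1
15. p & ~(p & q), w2
16. p, w2
17. ~(p & q), w2
18. ~q, w2
Accessibility: w0Rw0, w0Rw1, w1Rw0, w1Rw1, w1Rw2, w2Rw1, w2Rw2

Satisfiable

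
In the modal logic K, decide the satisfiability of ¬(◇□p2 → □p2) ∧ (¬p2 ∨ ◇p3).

1. ¬(◇□p2 → □p2) ∧ (¬p2 ∨ ◇p3), u
2. ¬(◇□p2 → □p2), u
3. ¬p2 ∨ ◇p3, u
4. ◇□p2, u
5. ¬□p2, u
6. ◇p3, u
7. □p2, v
8. ¬p2, w
9. p3, x
Accessibility: uRv, uRw, uRx

Satisfiable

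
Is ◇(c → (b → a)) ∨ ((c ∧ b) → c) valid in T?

Tableau for the negation ¬(◇(c → (b → a)) ∨ ((c ∧ b) → c)):
1. ¬(◇(c → (b → a)) ∨ ((c ∧ b) → c)), 0
2. ¬◇(c → (b → a)), 0
3. ¬((c ∧ b) → c), 0
4. c ∧ b, 0
5. ¬c, 0
6. c, 0
7. b, 0
Accessibility: 0R0
Branch closes: c and ¬c both at 0.
Every branch of the negation's tableau closes; the branch above is one of them.

Valid in T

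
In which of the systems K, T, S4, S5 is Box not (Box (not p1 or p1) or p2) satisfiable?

T-tableau for the formula:
1. Box not (Box (not p1 or p1) or p2), w0
2. not (Box (not p1 or p1) or p2), w0
3. not Box (not p1 or p1), w0
4. not p2, w0
5. not (not p1 or p1), w1
6. p1, w1
7. not p1, w1
Accessibility: w0Rw0, w0Rw1, w1Rw1
Branch closes: p1 and not p1 both at w1.
Every branch closes (one shown): unsatisfiable in T, hence also in S4, S5 (every S4/S5-frame is a T-frame).
K-tableau for the formula:
1. Box not (Box (not p1 or p1) or p2), w0
Complete open branch: satisfiable in K.

K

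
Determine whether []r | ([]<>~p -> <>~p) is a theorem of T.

Valid

Tableau for the negation ~([]r | ([]<>~p -> <>~p)):
1. ~([]r | ([]<>~p -> <>~p)), u
2. ~[]r, u
3. ~([]<>~p -> <>~p), u
4. []<>~p, u
5. ~<>~p, u
6. <>~p, u
7. p, u
8. ~r, v
9. <>~p, v
10. p, v
11. ~p, w
12. <>~p, w
13. p, w
Accessibility: uRu, uRv, uRw, vRv, wRw
Branch closes: p and ~p both at w.
All branches of the negation close; one closing branch shown above.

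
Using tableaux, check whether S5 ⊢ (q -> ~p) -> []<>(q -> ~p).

Valid in S5

Tableau for the negation ~((q -> ~p) -> []<>(q -> ~p)):
1. ~((q -> ~p) -> []<>(q -> ~p)), u
2. q -> ~p, u   [~->-rule on 1]
3. ~[]<>(q -> ~p), u   [~->-rule on 1]
4. ~p, u   [->-rule on 2 (branches; this branch)]
5. ~<>(q -> ~p), v   [~[]-rule on 3: fresh world v, uRv]
6. ~(q -> ~p), u   [~<>-rule on 5 via vRu]
7. q, u   [~->-rule on 6]
8. p, u   [~->-rule on 6]
Accessibility: uRu, uRv, vRu, vRv
Branch closes: p and ~p both at u.
All branches of the negation close; one closing branch shown above.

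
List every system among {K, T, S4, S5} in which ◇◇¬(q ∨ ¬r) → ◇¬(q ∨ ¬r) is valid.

S4-tableau for the negation ¬(◇◇¬(q ∨ ¬r) → ◇¬(q ∨ ¬r)):
1. ¬(◇◇¬(q ∨ ¬r) → ◇¬(q ∨ ¬r)), 0
2. ◇◇¬(q ∨ ¬r), 0
3. ¬◇¬(q ∨ ¬r), 0
4. q ∨ ¬r, 0
5. ¬r, 0
6. ◇¬(q ∨ ¬r), 1
7. q ∨ ¬r, 1
8. ¬r, 1
9. ¬(q ∨ ¬r), 2
10. ¬q, 2
11. r, 2
12. q ∨ ¬r, 2
13. ¬r, 2
Accessibility: 0R0, 0R1, 0R2, 1R1, 1R2, 2R2
Branch closes: r and ¬r both at 2.
Every branch closes (one shown): valid in S4, hence also in S5 (every theorem of S4 is a theorem of S5).
T-tableau for the negation ¬(◇◇¬(q ∨ ¬r) → ◇¬(q ∨ ¬r)):
1. ¬(◇◇¬(q ∨ ¬r) → ◇¬(q ∨ ¬r)), 0
2. ◇◇¬(q ∨ ¬r), 0
3. ¬◇¬(q ∨ ¬r), 0
4. q ∨ ¬r, 0
5. ¬r, 0
6. ◇¬(q ∨ ¬r), 1
7. q ∨ ¬r, 1
8. ¬r, 1
9. ¬(q ∨ ¬r), 2
10. ¬q, 2
11. r, 2
Accessibility: 0R0, 0R1, 1R1, 1R2, 2R2
Complete open branch: countermodel on a T-frame, so not valid in T, nor in K (the same frame is also a K-frame).

S4, S5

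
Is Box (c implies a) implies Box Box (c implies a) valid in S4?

Tableau for the negation not (Box (c implies a) implies Box Box (c implies a)):
1. not (Box (c implies a) implies Box Box (c implies a)), 0
2. Box (c implies a), 0
3. not Box Box (c implies a), 0
4. c implies a, 0
5. a, 0
6. not Box (c implies a), 1
7. c implies a, 1
8. a, 1
9. not (c implies a), 2
10. c, 2
11. not a, 2
12. c implies a, 2
13. a, 2
Accessibility: 0R0, 0R1, 0R2, 1R1, 1R2, 2R2
Branch closes: a and not a both at 2.
All branches of the negation close; one closing branch shown above.

Yes, valid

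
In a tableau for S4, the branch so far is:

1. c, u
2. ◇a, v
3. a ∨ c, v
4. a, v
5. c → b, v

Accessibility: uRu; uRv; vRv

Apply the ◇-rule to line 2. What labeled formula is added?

a fresh world w with vRw, and a at w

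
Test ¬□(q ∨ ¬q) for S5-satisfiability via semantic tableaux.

1. ¬□(q ∨ ¬q), u
2. ¬(q ∨ ¬q), v
3. ¬q, v
4. q, v
Accessibility: uRu, uRv, vRu, vRv
Branch closes: q and ¬q both at v.
All branches of the tableau close; one closing branch shown above.

Unsatisfiable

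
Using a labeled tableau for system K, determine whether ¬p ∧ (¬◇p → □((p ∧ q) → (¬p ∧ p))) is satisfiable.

1. ¬p ∧ (¬◇p → □((p ∧ q) → (¬p ∧ p))), 0
2. ¬p, 0
3. ¬◇p → □((p ∧ q) → (¬p ∧ p)), 0
4. □((p ∧ q) → (¬p ∧ p)), 0

Satisfiable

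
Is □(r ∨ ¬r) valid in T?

Tableau for the negation ¬□(r ∨ ¬r):
1. ¬□(r ∨ ¬r), w0
2. ¬(r ∨ ¬r), w1
3. ¬r, w1
4. r, w1
Accessibility: w0Rw0, w0Rw1, w1Rw1
Branch closes: r and ¬r both at w1.
All branches of the negation close; one closing branch shown above.

Valid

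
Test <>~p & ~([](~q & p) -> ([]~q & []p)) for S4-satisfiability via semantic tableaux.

No, unsatisfiable

1. <>~p & ~([](~q & p) -> ([]~q & []p)), w0
2. <>~p, w0
3. ~([](~q & p) -> ([]~q & []p)), w0
4. [](~q & p), w0
5. ~([]~q & []p), w0
6. ~q & p, w0
7. ~q, w0
8. p, w0
9. ~[]p, w0
10. ~p, w1
11. ~q & p, w1
12. ~q, w1
13. p, w1
Accessibility: w0Rw0, w0Rw1, w1Rw1
Branch closes: p and ~p both at w1.
(One branch shown.) All branches close.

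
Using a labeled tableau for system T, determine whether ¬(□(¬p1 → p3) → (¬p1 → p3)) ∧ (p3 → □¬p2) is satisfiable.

1. ¬(□(¬p1 → p3) → (¬p1 → p3)) ∧ (p3 → □¬p2), 0
2. ¬(□(¬p1 → p3) → (¬p1 → p3)), 0
3. p3 → □¬p2, 0
4. □(¬p1 → p3), 0
5. ¬(¬p1 → p3), 0
6. ¬p1, 0
7. ¬p3, 0
8. ¬p1 → p3, 0
9. □¬p2, 0
10. ¬p2, 0
11. p3, 0
Accessibility: 0R0
Branch closes: p3 and ¬p3 both at 0.
Every branch closes; the branch above is one of them.

Unsatisfiable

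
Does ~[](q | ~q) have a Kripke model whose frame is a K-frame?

1. ~[](q | ~q), u
2. ~(q | ~q), v
3. ~q, v
4. q, v
Accessibility: uRv
Branch closes: q and ~q both at v.
Every branch closes; the branch above is one of them.

No, unsatisfiable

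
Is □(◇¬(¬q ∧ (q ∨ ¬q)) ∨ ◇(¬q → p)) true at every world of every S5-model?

Tableau for the negation ¬□(◇¬(¬q ∧ (q ∨ ¬q)) ∨ ◇(¬q → p)):
1. ¬□(◇¬(¬q ∧ (q ∨ ¬q)) ∨ ◇(¬q → p)), 0
2. ¬(◇¬(¬q ∧ (q ∨ ¬q)) ∨ ◇(¬q → p)), 1
3. ¬◇¬(¬q ∧ (q ∨ ¬q)), 1
4. ¬◇(¬q → p), 1
5. ¬q ∧ (q ∨ ¬q), 0
6. ¬q, 0
7. q ∨ ¬q, 0
8. ¬q ∧ (q ∨ ¬q), 1
9. ¬q, 1
10. q ∨ ¬q, 1
11. ¬(¬q → p), 0
12. ¬p, 0
13. ¬(¬q → p), 1
14. ¬p, 1
Accessibility: 0R0, 0R1, 1R0, 1R1
The negation has an open branch (countermodel exists).

No, not valid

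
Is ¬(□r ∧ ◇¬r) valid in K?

Yes, valid

Tableau for the negation □r ∧ ◇¬r:
1. □r ∧ ◇¬r, w0
2. □r, w0
3. ◇¬r, w0
4. ¬r, w1
5. r, w1
Accessibility: w0Rw1
Branch closes: r and ¬r both at w1.
Every branch of the negation's tableau closes; the branch above is one of them.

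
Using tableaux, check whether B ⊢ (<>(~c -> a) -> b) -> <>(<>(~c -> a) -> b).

Tableau for the negation ~((<>(~c -> a) -> b) -> <>(<>(~c -> a) -> b)):
1. ~((<>(~c -> a) -> b) -> <>(<>(~c -> a) -> b)), w0
2. <>(~c -> a) -> b, w0
3. ~<>(<>(~c -> a) -> b), w0
4. ~(<>(~c -> a) -> b), w0
5. <>(~c -> a), w0
6. ~b, w0
7. ~<>(~c -> a), w0
8. ~(~c -> a), w0
9. ~c, w0
10. ~a, w0
11. ~c -> a, w1
12. ~(<>(~c -> a) -> b), w1
13. <>(~c -> a), w1
14. ~b, w1
15. ~(~c -> a), w1
16. ~c, w1
17. ~a, w1
18. a, w1
Accessibility: w0Rw0, w0Rw1, w1Rw0, w1Rw1
Branch closes: a and ~a both at w1.
All branches of the negation close; one closing branch shown above.

Valid in B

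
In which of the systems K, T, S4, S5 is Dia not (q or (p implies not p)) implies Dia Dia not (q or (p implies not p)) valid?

T, S4, S5

T-tableau for the negation not (Dia not (q or (p implies not p)) implies Dia Dia not (q or (p implies not p))):
1. not (Dia not (q or (p implies not p)) implies Dia Dia not (q or (p implies not p))), 0
2. Dia not (q or (p implies not p)), 0
3. not Dia Dia not (q or (p implies not p)), 0
4. not Dia not (q or (p implies not p)), 0
5. q or (p implies not p), 0
6. p implies not p, 0
7. not p, 0
8. not (q or (p implies not p)), 1
9. not q, 1
10. not (p implies not p), 1
11. p, 1
12. not Dia not (q or (p implies not p)), 1
13. q or (p implies not p), 1
14. p implies not p, 1
15. not p, 1
Accessibility: 0R0, 0R1, 1R1
Branch closes: p and not p both at 1.
Every branch closes (one shown): valid in T, hence also in S4, S5 (every theorem of T is a theorem of S4 and S5).
K-tableau for the negation not (Dia not (q or (p implies not p)) implies Dia Dia not (q or (p implies not p))):
1. not (Dia not (q or (p implies not p)) implies Dia Dia not (q or (p implies not p))), 0
2. Dia not (q or (p implies not p)), 0
3. not Dia Dia not (q or (p implies not p)), 0
4. not (q or (p implies not p)), 1
5. not q, 1
6. not (p implies not p), 1
7. p, 1
8. not Dia not (q or (p implies not p)), 1
Accessibility: 0R1
Complete open branch: countermodel on a K-frame, so not valid in K.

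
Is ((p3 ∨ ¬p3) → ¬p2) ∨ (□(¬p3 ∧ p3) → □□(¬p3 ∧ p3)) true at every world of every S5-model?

Tableau for the negation ¬(((p3 ∨ ¬p3) → ¬p2) ∨ (□(¬p3 ∧ p3) → □□(¬p3 ∧ p3))):
1. ¬(((p3 ∨ ¬p3) → ¬p2) ∨ (□(¬p3 ∧ p3) → □□(¬p3 ∧ p3))), u
2. ¬((p3 ∨ ¬p3) → ¬p2), u
3. ¬(□(¬p3 ∧ p3) → □□(¬p3 ∧ p3)), u
4. p3 ∨ ¬p3, u
5. p2, u
6. □(¬p3 ∧ p3), u
7. ¬□□(¬p3 ∧ p3), u
8. ¬p3 ∧ p3, u
9. ¬p3, u
10. p3, u
Accessibility: uRu
Branch closes: p3 and ¬p3 both at u.
All branches of the negation close; one closing branch shown above.

Valid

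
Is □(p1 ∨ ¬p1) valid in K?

Tableau for the negation ¬□(p1 ∨ ¬p1):
1. ¬□(p1 ∨ ¬p1), u
2. ¬(p1 ∨ ¬p1), v
3. ¬p1, v
4. p1, v
Accessibility: uRv
Branch closes: p1 and ¬p1 both at v.
All branches of the negation close; one closing branch shown above.

Valid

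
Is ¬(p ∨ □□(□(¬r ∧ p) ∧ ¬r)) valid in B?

Tableau for the negation p ∨ □□(□(¬r ∧ p) ∧ ¬r):
1. p ∨ □□(□(¬r ∧ p) ∧ ¬r), u
2. □□(□(¬r ∧ p) ∧ ¬r), u   [∨-rule on 1 (branches; this branch)]
3. □(□(¬r ∧ p) ∧ ¬r), u   [□-rule on 2 via uRu]
4. □(¬r ∧ p) ∧ ¬r, u   [□-rule on 3 via uRu]
5. □(¬r ∧ p), u   [∧-rule on 4]
6. ¬r, u   [∧-rule on 4]
7. ¬r ∧ p, u   [□-rule on 5 via uRu]
8. p, u   [∧-rule on 7]
Accessibility: uRu
The negation has an open branch (countermodel exists).

Invalid (countermodel exists)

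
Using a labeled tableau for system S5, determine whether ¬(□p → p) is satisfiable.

1. ¬(□p → p), 0
2. □p, 0
3. ¬p, 0
4. p, 0
Accessibility: 0R0
Branch closes: p and ¬p both at 0.
(One branch shown.) All branches close.

No, unsatisfiable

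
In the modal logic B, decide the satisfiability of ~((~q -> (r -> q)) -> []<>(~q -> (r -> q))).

No, unsatisfiable

1. ~((~q -> (r -> q)) -> []<>(~q -> (r -> q))), 0
2. ~q -> (r -> q), 0   [~->-rule on 1]
3. ~[]<>(~q -> (r -> q)), 0   [~->-rule on 1]
4. r -> q, 0   [->-rule on 2 (branches; this branch)]
5. ~r, 0   [->-rule on 4 (branches; this branch)]
6. ~<>(~q -> (r -> q)), 1   [~[]-rule on 3: fresh world 1, 0R1]
7. ~(~q -> (r -> q)), 0   [~<>-rule on 6 via 1R0]
8. ~q, 0   [~->-rule on 7]
9. ~(r -> q), 0   [~->-rule on 7]
10. r, 0   [~->-rule on 9]
Accessibility: 0R0, 0R1, 1R0, 1R1
Branch closes: r and ~r both at 0.
All branches of the tableau close; one closing branch shown above.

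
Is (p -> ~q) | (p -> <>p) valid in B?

Tableau for the negation ~((p -> ~q) | (p -> <>p)):
1. ~((p -> ~q) | (p -> <>p)), w0
2. ~(p -> ~q), w0   [~|-rule on 1]
3. ~(p -> <>p), w0   [~|-rule on 1]
4. p, w0   [~->-rule on 2]
5. q, w0   [~->-rule on 2]
6. ~<>p, w0   [~->-rule on 3]
7. ~p, w0   [~<>-rule on 6 via w0Rw0]
Accessibility: w0Rw0
Branch closes: p and ~p both at w0.
Every branch of the negation's tableau closes; the branch above is one of them.

Valid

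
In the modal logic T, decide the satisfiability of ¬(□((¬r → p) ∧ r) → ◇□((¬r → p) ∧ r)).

Unsatisfiable (every branch closes)

1. ¬(□((¬r → p) ∧ r) → ◇□((¬r → p) ∧ r)), w0
2. □((¬r → p) ∧ r), w0
3. ¬◇□((¬r → p) ∧ r), w0
4. (¬r → p) ∧ r, w0
5. ¬r → p, w0
6. r, w0
7. ¬□((¬r → p) ∧ r), w0
8. p, w0
9. ¬((¬r → p) ∧ r), w1
10. (¬r → p) ∧ r, w1
11. ¬r → p, w1
12. r, w1
13. ¬□((¬r → p) ∧ r), w1
14. ¬(¬r → p), w1
15. ¬r, w1
16. ¬p, w1
Accessibility: w0Rw0, w0Rw1, w1Rw1
Branch closes: r and ¬r both at w1.
Every branch closes; the branch above is one of them.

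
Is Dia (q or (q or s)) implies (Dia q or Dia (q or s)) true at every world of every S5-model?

Tableau for the negation not (Dia (q or (q or s)) implies (Dia q or Dia (q or s))):
1. not (Dia (q or (q or s)) implies (Dia q or Dia (q or s))), w0
2. Dia (q or (q or s)), w0   [neg-implies-rule on 1]
3. not (Dia q or Dia (q or s)), w0   [neg-implies-rule on 1]
4. not Dia q, w0   [neg-or-rule on 3]
5. not Dia (q or s), w0   [neg-or-rule on 3]
6. not q, w0   [neg-Dia-rule on 4 via w0Rw0]
7. not (q or s), w0   [neg-Dia-rule on 5 via w0Rw0]
8. not s, w0   [neg-or-rule on 7]
9. q or (q or s), w1   [Dia-rule on 2: fresh world w1, w0Rw1]
10. not q, w1   [neg-Dia-rule on 4 via w0Rw1]
11. not (q or s), w1   [neg-Dia-rule on 5 via w0Rw1]
12. not s, w1   [neg-or-rule on 11]
13. q or s, w1   [or-rule on 9 (branches; this branch)]
14. s, w1   [or-rule on 13 (branches; this branch)]
Accessibility: w0Rw0, w0Rw1, w1Rw0, w1Rw1
Branch closes: s and not s both at w1.
Every branch of the negation's tableau closes; the branch above is one of them.

Yes, valid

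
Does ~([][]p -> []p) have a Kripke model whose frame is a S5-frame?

No, unsatisfiable

1. ~([][]p -> []p), w0
2. [][]p, w0
3. ~[]p, w0
4. []p, w0
5. p, w0
6. ~p, w1
7. []p, w1
8. p, w1
Accessibility: w0Rw0, w0Rw1, w1Rw0, w1Rw1
Branch closes: p and ~p both at w1.
(One branch shown.) All branches close.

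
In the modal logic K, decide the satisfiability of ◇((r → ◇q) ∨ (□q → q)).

Satisfiable (open branch found)

1. ◇((r → ◇q) ∨ (□q → q)), 0
2. (r → ◇q) ∨ (□q → q), 1
3. □q → q, 1
4. q, 1
Accessibility: 0R1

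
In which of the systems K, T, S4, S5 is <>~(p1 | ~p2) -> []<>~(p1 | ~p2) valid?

S4-tableau for the negation ~(<>~(p1 | ~p2) -> []<>~(p1 | ~p2)):
1. ~(<>~(p1 | ~p2) -> []<>~(p1 | ~p2)), 0
2. <>~(p1 | ~p2), 0
3. ~[]<>~(p1 | ~p2), 0
4. ~(p1 | ~p2), 1
5. ~p1, 1
6. p2, 1
7. ~<>~(p1 | ~p2), 2
8. p1 | ~p2, 2
9. ~p2, 2
Accessibility: 0R0, 0R1, 0R2, 1R1, 2R2
Complete open branch: countermodel on an S4-frame, so not valid in S4, nor in K, T (the same frame is also a K-frame and a T-frame).
S5-tableau for the negation ~(<>~(p1 | ~p2) -> []<>~(p1 | ~p2)):
1. ~(<>~(p1 | ~p2) -> []<>~(p1 | ~p2)), 0
2. <>~(p1 | ~p2), 0
3. ~[]<>~(p1 | ~p2), 0
4. ~(p1 | ~p2), 1
5. ~p1, 1
6. p2, 1
7. ~<>~(p1 | ~p2), 2
8. p1 | ~p2, 0
9. p1 | ~p2, 1
10. p1 | ~p2, 2
11. ~p2, 0
12. ~p2, 1
Accessibility: 0R0, 0R1, 0R2, 1R0, 1R1, 1R2, 2R0, 2R1, 2R2
Branch closes: p2 and ~p2 both at 1.
Every branch closes (one shown): valid in S5.

S5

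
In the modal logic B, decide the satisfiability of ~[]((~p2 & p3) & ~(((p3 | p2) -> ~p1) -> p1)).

Satisfiable (open branch found)

1. ~[]((~p2 & p3) & ~(((p3 | p2) -> ~p1) -> p1)), w0
2. ~((~p2 & p3) & ~(((p3 | p2) -> ~p1) -> p1)), w1
3. ((p3 | p2) -> ~p1) -> p1, w1
4. p1, w1
Accessibility: w0Rw0, w0Rw1, w1Rw0, w1Rw1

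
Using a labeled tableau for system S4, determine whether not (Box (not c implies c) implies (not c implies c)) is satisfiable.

1. not (Box (not c implies c) implies (not c implies c)), w0
2. Box (not c implies c), w0   [neg-implies-rule on 1]
3. not (not c implies c), w0   [neg-implies-rule on 1]
4. not c, w0   [neg-implies-rule on 3]
5. not c implies c, w0   [Box-rule on 2 via w0Rw0]
6. c, w0   [implies-rule on 5 (branches; this branch)]
Accessibility: w0Rw0
Branch closes: c and not c both at w0.
(One branch shown.) All branches close.

Unsatisfiable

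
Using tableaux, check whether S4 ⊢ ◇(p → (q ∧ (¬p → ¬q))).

Invalid (countermodel exists)

Tableau for the negation ¬◇(p → (q ∧ (¬p → ¬q))):
1. ¬◇(p → (q ∧ (¬p → ¬q))), w0
2. ¬(p → (q ∧ (¬p → ¬q))), w0   [¬◇-rule on 1 via w0Rw0]
3. p, w0   [¬→-rule on 2]
4. ¬(q ∧ (¬p → ¬q)), w0   [¬→-rule on 2]
5. ¬q, w0   [¬∧-rule on 4 (branches; this branch)]
Accessibility: w0Rw0
The negation has an open branch (countermodel exists).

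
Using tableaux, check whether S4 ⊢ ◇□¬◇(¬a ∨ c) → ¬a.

Invalid (countermodel exists)

Tableau for the negation ¬(◇□¬◇(¬a ∨ c) → ¬a):
1. ¬(◇□¬◇(¬a ∨ c) → ¬a), w0
2. ◇□¬◇(¬a ∨ c), w0
3. a, w0
4. □¬◇(¬a ∨ c), w1
5. ¬◇(¬a ∨ c), w1
6. ¬(¬a ∨ c), w1
7. a, w1
8. ¬c, w1
Accessibility: w0Rw0, w0Rw1, w1Rw1
The negation has an open branch (countermodel exists).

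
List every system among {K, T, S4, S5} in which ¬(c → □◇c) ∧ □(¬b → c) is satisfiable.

S5-tableau for the formula:
1. ¬(c → □◇c) ∧ □(¬b → c), u
2. ¬(c → □◇c), u
3. □(¬b → c), u
4. c, u
5. ¬□◇c, u
6. ¬b → c, u
7. ¬◇c, v
8. ¬b → c, v
9. ¬c, u
Accessibility: uRu, uRv, vRu, vRv
Branch closes: c and ¬c both at u.
Every branch closes (one shown): unsatisfiable in S5.
S4-tableau for the formula:
1. ¬(c → □◇c) ∧ □(¬b → c), u
2. ¬(c → □◇c), u
3. □(¬b → c), u
4. c, u
5. ¬□◇c, u
6. ¬b → c, u
7. ¬◇c, v
8. ¬b → c, v
9. ¬c, v
10. b, v
Accessibility: uRu, uRv, vRv
Complete open branch: satisfiable in S4, hence also in K, T (this S4-model is also a K-model and a T-model).

K, T, S4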